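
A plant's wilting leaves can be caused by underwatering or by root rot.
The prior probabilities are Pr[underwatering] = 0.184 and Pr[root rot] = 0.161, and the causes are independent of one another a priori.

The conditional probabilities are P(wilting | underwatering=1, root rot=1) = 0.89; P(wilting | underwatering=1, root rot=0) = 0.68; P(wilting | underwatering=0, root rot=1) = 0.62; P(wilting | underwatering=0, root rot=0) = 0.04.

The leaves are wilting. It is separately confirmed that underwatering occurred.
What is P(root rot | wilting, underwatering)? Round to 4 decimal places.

P(root rot | wilting, underwatering) ≈ 0.2007

P(wilting | underwatering) = 0.68×0.839 + 0.89×0.161 = 0.570520 + 0.143290 = 0.713810
Of this, 0.143290 comes from 0.89×0.161 (the root rot=true cases).
P(root rot | wilting, underwatering) = 0.143290 / 0.713810 ≈ 0.2007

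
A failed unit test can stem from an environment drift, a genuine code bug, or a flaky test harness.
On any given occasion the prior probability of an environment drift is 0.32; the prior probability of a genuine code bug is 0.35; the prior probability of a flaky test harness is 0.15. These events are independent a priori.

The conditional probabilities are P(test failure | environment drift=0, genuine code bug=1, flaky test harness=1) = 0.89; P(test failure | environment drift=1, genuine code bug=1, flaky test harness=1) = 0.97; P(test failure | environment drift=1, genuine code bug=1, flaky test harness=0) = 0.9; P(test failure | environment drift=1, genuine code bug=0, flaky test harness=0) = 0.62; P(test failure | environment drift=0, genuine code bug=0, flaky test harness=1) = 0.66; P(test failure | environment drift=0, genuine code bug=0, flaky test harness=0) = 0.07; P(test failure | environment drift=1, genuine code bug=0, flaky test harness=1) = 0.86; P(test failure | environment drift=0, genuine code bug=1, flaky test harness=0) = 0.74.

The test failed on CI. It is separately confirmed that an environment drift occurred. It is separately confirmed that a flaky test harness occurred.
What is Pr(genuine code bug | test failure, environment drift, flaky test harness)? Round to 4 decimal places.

Numerator (weight on configurations with genuine code bug): 0.97·0.35 = 0.339500
Normalizer over all consistent configurations: 0.86·0.65 + 0.97·0.35 = 0.898500
P(genuine code bug | test failure, environment drift, flaky test harness) = 0.339500/0.898500 ≈ 0.3779

Pr(genuine code bug | test failure, environment drift, flaky test harness) ≈ 0.3779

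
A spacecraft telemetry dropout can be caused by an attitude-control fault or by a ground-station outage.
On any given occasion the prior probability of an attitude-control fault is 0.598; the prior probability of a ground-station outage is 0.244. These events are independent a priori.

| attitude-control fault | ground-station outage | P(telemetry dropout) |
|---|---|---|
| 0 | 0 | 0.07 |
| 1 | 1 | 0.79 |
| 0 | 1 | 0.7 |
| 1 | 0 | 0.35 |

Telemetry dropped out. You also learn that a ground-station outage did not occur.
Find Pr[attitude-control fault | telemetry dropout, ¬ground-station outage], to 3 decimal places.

Weight on attitude-control fault=true, given the evidence: 0.35·0.598 = 0.209300
Denominator P(telemetry dropout | ¬ground-station outage): 0.07·0.402 + 0.35·0.598 = 0.237440
P(attitude-control fault | telemetry dropout, ¬ground-station outage) = 0.209300/0.237440 ≈ 0.881

Pr[attitude-control fault | telemetry dropout, ¬ground-station outage] ≈ 0.881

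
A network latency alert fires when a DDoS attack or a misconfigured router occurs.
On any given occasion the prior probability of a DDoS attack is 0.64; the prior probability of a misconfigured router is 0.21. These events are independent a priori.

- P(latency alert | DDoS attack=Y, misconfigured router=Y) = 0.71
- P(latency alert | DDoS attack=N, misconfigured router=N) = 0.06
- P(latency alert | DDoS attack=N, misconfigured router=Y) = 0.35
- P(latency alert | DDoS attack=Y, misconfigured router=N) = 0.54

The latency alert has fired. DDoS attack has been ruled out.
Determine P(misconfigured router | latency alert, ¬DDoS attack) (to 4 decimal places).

Enumerate both values of misconfigured router and weight by the priors:
  P(latency alert | ¬DDoS attack) = 0.06×0.79 + 0.35×0.21
        = 0.047400 + 0.073500 = 0.120900
Configurations with misconfigured router contribute 0.073500, so
  P(misconfigured router | latency alert, ¬DDoS attack) = 0.073500 / 0.120900 ≈ 0.6079

P(misconfigured router | latency alert, ¬DDoS attack) ≈ 0.6079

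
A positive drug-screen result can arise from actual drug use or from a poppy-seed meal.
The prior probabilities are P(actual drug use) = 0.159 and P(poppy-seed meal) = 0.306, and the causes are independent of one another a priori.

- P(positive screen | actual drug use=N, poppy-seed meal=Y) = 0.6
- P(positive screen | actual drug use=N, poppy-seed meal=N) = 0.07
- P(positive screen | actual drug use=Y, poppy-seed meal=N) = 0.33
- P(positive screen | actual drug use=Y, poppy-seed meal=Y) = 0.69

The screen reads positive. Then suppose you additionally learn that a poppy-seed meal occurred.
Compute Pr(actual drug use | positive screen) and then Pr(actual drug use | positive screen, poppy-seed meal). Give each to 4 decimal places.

For the numerator, keep only actual drug use=true terms: 0.036414 + 0.033571 = 0.069985
The normalizing constant is 0.07·0.841·0.694 + 0.6·0.841·0.306 + 0.33·0.159·0.694 + 0.69·0.159·0.306 = 0.265249
P(actual drug use | positive screen) = 0.069985/0.265249 ≈ 0.2638

With the extra evidence:
Enumerate both values of actual drug use and weight by the priors:
  P(positive screen | poppy-seed meal) = 0.6×0.841 + 0.69×0.159
        = 0.504600 + 0.109710 = 0.614310
The terms with actual drug use present sum to 0.109710, so
  P(actual drug use | positive screen, poppy-seed meal) = 0.109710 / 0.614310 ≈ 0.1786

Pr(actual drug use | positive screen) ≈ 0.2638; Pr(actual drug use | positive screen, poppy-seed meal) ≈ 0.1786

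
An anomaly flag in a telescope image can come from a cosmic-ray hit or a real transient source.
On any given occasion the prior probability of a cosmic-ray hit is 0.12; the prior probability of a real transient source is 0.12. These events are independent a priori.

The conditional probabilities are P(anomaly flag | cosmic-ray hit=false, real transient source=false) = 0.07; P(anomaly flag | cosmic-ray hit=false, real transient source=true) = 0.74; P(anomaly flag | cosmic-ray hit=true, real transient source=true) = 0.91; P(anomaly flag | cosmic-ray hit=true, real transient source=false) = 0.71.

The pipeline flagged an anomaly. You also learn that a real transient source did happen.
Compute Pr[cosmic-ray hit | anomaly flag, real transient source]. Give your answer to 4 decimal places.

Enumerate both values of cosmic-ray hit and weight by the priors:
  P(anomaly flag | real transient source) = 0.74·0.88 + 0.91·0.12
        = 0.651200 + 0.109200 = 0.760400
The terms with cosmic-ray hit present sum to 0.109200, so
  P(cosmic-ray hit | anomaly flag, real transient source) = 0.109200 / 0.760400 ≈ 0.1436

Pr[cosmic-ray hit | anomaly flag, real transient source] ≈ 0.1436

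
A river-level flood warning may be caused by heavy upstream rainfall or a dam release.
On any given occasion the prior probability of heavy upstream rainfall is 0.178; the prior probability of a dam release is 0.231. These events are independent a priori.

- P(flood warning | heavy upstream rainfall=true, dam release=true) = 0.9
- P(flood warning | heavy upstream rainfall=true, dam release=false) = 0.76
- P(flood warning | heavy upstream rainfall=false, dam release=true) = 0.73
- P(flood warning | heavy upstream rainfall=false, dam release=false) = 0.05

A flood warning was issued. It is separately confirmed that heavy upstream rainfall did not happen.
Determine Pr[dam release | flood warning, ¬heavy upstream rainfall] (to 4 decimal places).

Pr[dam release | flood warning, ¬heavy upstream rainfall] ≈ 0.8143

Weight on dam release=true, given the evidence: 0.73·0.231 = 0.168630
Denominator P(flood warning | ¬heavy upstream rainfall): 0.05·0.769 + 0.73·0.231 = 0.207080
P(dam release | flood warning, ¬heavy upstream rainfall) = 0.168630/0.207080 ≈ 0.8143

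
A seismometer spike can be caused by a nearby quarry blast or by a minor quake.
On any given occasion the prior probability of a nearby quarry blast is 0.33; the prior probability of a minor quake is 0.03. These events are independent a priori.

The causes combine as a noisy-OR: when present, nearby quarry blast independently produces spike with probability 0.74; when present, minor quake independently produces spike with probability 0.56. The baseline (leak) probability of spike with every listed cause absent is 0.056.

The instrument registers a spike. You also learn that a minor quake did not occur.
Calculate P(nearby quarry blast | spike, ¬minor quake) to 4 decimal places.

Under noisy-OR, P(spike | causes) = 1 − (1−0.056)·∏(1−qᵢ) over the active causes.
For the numerator, keep only nearby quarry blast=true terms: 0.75456·0.33 = 0.249005
The normalizing constant is 0.056·0.67 + 0.75456·0.33 = 0.286525
Posterior = 0.249005 / 0.286525 ≈ 0.8691

P(nearby quarry blast | spike, ¬minor quake) ≈ 0.8691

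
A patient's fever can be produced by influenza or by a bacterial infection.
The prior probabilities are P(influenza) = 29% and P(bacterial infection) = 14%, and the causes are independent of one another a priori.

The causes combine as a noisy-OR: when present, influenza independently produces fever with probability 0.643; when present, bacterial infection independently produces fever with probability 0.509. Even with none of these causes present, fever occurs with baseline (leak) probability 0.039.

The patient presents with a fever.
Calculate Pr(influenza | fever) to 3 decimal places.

Pr(influenza | fever) ≈ 0.721

Under noisy-OR, P(fever | causes) = 1 − (1−0.039)·∏(1−qᵢ) over the active causes.
P(fever) = 0.039·0.71·0.86 + 0.528149·0.71·0.14 + 0.656923·0.29·0.86 + 0.831549·0.29·0.14 = 0.023813 + 0.052498 + 0.163837 + 0.033761 = 0.273909
The influenza-present share is 0.163837 + 0.033761 = 0.197598.
P(influenza | fever) = 0.197598 / 0.273909 ≈ 0.721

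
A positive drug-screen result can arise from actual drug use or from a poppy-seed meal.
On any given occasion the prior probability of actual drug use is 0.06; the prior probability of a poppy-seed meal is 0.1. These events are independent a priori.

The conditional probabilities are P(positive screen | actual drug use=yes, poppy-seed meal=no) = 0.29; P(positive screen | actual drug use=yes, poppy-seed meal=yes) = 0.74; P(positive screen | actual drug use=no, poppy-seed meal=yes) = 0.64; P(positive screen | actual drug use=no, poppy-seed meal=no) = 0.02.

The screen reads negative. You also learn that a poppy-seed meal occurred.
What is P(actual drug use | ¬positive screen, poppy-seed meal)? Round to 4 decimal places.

P(actual drug use | ¬positive screen, poppy-seed meal) ≈ 0.0441

By total probability over both values of actual drug use:
  P(¬positive screen | poppy-seed meal) = 0.36×0.94 + 0.26×0.06
        = 0.338400 + 0.015600 = 0.354000
Configurations with actual drug use contribute 0.015600, so
  P(actual drug use | ¬positive screen, poppy-seed meal) = 0.015600 / 0.354000 ≈ 0.0441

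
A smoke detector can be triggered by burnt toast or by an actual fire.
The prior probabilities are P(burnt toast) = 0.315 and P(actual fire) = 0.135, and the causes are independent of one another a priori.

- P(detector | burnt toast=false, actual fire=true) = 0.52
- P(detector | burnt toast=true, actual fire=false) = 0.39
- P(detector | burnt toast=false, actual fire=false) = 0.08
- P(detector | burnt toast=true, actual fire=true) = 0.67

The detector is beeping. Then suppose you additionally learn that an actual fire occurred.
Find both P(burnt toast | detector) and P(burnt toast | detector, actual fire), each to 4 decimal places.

P(burnt toast | detector) ≈ 0.5853; P(burnt toast | detector, actual fire) ≈ 0.3721

Sum P(detector|·) weighted by the priors over the 4 (burnt toast, actual fire) configurations:
  P(detector) = 0.08*0.685*0.865 + 0.52*0.685*0.135 + 0.39*0.315*0.865 + 0.67*0.315*0.135
        = 0.047402 + 0.048087 + 0.106265 + 0.028492 = 0.230246
Configurations with burnt toast contribute 0.134757, so
  P(burnt toast | detector) = 0.134757 / 0.230246 ≈ 0.5853

Now condition on the additional information:
Sum P(detector|·) weighted by the priors over both values of burnt toast:
  P(detector | actual fire) = 0.52*0.685 + 0.67*0.315
        = 0.356200 + 0.211050 = 0.567250
The terms with burnt toast present sum to 0.211050, so
  P(burnt toast | detector, actual fire) = 0.211050 / 0.567250 ≈ 0.3721
Conditioning on actual fire lowers the posterior on burnt toast: the classic explaining-away effect in a common-effect structure.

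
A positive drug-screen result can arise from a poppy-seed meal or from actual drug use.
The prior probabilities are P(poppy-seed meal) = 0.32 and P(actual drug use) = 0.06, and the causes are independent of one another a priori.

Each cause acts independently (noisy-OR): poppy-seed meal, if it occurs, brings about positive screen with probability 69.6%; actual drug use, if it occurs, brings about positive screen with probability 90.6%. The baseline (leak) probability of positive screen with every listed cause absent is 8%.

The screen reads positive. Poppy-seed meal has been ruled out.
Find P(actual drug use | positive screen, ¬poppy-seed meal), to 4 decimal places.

P(actual drug use | positive screen, ¬poppy-seed meal) ≈ 0.4216

Under noisy-OR, P(positive screen | causes) = 1 − (1−0.08)·∏(1−qᵢ) over the active causes.
P(positive screen | ¬poppy-seed meal) = 0.08·0.94 + 0.91352·0.06 = 0.075200 + 0.054811 = 0.130011
Of this, 0.054811 comes from 0.91352·0.06 (the actual drug use=true cases).
So P(actual drug use | positive screen, ¬poppy-seed meal) = 0.054811/0.130011 ≈ 0.4216.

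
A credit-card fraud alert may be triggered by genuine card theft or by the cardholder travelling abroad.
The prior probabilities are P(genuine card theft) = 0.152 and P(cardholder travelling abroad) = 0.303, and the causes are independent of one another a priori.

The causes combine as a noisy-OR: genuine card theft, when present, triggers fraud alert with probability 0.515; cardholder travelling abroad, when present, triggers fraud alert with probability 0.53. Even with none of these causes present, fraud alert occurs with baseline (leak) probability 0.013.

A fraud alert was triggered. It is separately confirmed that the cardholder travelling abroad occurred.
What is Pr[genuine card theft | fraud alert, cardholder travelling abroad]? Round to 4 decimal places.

Under noisy-OR, P(fraud alert | causes) = 1 − (1−0.013)·∏(1−qᵢ) over the active causes.
Sum P(fraud alert|·) weighted by the priors over both values of genuine card theft:
  P(fraud alert | cardholder travelling abroad) = 0.53611·0.848 + 0.775013·0.152
        = 0.454621 + 0.117802 = 0.572423
The terms with genuine card theft present sum to 0.117802, so
  P(genuine card theft | fraud alert, cardholder travelling abroad) = 0.117802 / 0.572423 ≈ 0.2058

Pr[genuine card theft | fraud alert, cardholder travelling abroad] ≈ 0.2058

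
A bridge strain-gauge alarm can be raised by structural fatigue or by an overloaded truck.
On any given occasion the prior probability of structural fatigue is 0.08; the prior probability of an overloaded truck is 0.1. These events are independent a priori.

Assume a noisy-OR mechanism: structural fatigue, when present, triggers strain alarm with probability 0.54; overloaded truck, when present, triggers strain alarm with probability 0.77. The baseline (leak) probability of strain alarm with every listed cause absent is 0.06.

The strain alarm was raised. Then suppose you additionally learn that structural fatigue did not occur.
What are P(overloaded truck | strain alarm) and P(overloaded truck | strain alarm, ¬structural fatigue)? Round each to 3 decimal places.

Under noisy-OR, P(strain alarm | causes) = 1 − (1−0.06)·∏(1−qᵢ) over the active causes.
By total probability over the 4 (structural fatigue, overloaded truck) configurations:
  P(strain alarm) = 0.06·0.92·0.9 + 0.7838·0.92·0.1 + 0.5676·0.08·0.9 + 0.900548·0.08·0.1
        = 0.049680 + 0.072110 + 0.040867 + 0.007204 = 0.169861
Configurations with overloaded truck contribute 0.079314, so
  P(overloaded truck | strain alarm) = 0.079314 / 0.169861 ≈ 0.467

Now condition on the additional information:
Sum P(strain alarm|·) weighted by the priors over both values of overloaded truck:
  P(strain alarm | ¬structural fatigue) = 0.06·0.9 + 0.7838·0.1
        = 0.054000 + 0.078380 = 0.132380
The terms with overloaded truck present sum to 0.078380, so
  P(overloaded truck | strain alarm, ¬structural fatigue) = 0.078380 / 0.132380 ≈ 0.592
Ruling out structural fatigue raises the posterior on overloaded truck — the flip side of explaining away.

P(overloaded truck | strain alarm) ≈ 0.467; P(overloaded truck | strain alarm, ¬structural fatigue) ≈ 0.592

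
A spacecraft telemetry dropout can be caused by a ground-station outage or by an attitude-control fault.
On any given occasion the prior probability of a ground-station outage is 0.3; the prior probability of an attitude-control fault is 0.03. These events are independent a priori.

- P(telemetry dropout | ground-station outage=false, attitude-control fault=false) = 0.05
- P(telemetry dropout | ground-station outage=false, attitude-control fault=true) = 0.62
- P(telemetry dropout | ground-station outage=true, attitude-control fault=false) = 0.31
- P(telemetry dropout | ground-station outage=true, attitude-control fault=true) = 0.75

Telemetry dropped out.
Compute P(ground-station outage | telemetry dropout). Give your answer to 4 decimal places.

P(ground-station outage | telemetry dropout) ≈ 0.6737

Weight on ground-station outage=true, given the evidence: 0.090210 + 0.006750 = 0.096960
Denominator P(telemetry dropout): 0.05·0.7·0.97 + 0.62·0.7·0.03 + 0.31·0.3·0.97 + 0.75·0.3·0.03 = 0.143930
P(ground-station outage | telemetry dropout) = 0.096960/0.143930 ≈ 0.6737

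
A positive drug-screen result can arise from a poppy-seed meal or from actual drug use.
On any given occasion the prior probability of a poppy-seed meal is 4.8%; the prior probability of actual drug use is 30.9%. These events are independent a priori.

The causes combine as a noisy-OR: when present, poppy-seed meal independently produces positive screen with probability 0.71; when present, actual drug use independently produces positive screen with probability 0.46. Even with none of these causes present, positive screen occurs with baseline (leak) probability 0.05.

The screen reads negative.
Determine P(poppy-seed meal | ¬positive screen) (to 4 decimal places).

P(poppy-seed meal | ¬positive screen) ≈ 0.0144

Under noisy-OR, P(positive screen | causes) = 1 − (1−0.05)·∏(1−qᵢ) over the active causes.
P(¬positive screen) = 0.95·0.952·0.691 + 0.513·0.952·0.309 + 0.2755·0.048·0.691 + 0.14877·0.048·0.309 = 0.624940 + 0.150908 + 0.009138 + 0.002207 = 0.787193
The poppy-seed meal-present share is 0.009138 + 0.002207 = 0.011345.
P(poppy-seed meal | ¬positive screen) = 0.011345 / 0.787193 ≈ 0.0144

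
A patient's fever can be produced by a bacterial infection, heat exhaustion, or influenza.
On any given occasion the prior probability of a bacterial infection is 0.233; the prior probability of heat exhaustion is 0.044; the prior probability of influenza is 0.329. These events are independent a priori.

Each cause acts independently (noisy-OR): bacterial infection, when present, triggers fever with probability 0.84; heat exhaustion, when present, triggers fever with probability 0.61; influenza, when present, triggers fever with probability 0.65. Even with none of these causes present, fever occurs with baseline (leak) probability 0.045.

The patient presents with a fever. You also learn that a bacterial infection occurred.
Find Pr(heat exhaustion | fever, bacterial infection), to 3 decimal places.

Pr(heat exhaustion | fever, bacterial infection) ≈ 0.047

Under noisy-OR, P(fever | causes) = 1 − (1−0.045)·∏(1−qᵢ) over the active causes.
P(fever | bacterial infection) = 0.8472·0.956·0.671 + 0.94652·0.956·0.329 + 0.940408·0.044·0.671 + 0.979143·0.044·0.329 = 0.543458 + 0.297703 + 0.027765 + 0.014174 = 0.883100
Of this, 0.041939 comes from 0.027765 + 0.014174 (the heat exhaustion=true cases).
Hence the posterior is 0.041939/0.883100 ≈ 0.047.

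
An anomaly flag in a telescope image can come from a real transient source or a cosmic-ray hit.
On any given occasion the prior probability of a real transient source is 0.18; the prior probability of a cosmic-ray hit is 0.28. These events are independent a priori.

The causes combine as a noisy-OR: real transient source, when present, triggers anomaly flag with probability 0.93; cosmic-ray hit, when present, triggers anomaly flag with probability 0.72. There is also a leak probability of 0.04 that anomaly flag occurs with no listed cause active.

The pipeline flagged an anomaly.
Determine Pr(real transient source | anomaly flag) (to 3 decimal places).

Under noisy-OR, P(anomaly flag | causes) = 1 − (1−0.04)·∏(1−qᵢ) over the active causes.
Weight on real transient source=true, given the evidence: 0.120891 + 0.049452 = 0.170343
Normalizer over all consistent configurations: 0.04*0.82*0.72 + 0.7312*0.82*0.28 + 0.9328*0.18*0.72 + 0.981184*0.18*0.28 = 0.361843
P(real transient source | anomaly flag) = 0.170343/0.361843 ≈ 0.471

Pr(real transient source | anomaly flag) ≈ 0.471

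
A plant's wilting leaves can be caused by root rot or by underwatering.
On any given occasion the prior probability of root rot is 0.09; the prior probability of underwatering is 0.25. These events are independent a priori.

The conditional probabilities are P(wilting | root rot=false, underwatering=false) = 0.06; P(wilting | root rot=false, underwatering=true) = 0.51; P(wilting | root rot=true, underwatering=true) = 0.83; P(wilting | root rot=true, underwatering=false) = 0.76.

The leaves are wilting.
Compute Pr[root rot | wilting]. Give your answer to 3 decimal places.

Pr[root rot | wilting] ≈ 0.308

P(wilting) = 0.06*0.91*0.75 + 0.51*0.91*0.25 + 0.76*0.09*0.75 + 0.83*0.09*0.25 = 0.040950 + 0.116025 + 0.051300 + 0.018675 = 0.226950
Restricting to configurations with root rot present: 0.051300 + 0.018675 = 0.069975.
So P(root rot | wilting) = 0.069975/0.226950 ≈ 0.308.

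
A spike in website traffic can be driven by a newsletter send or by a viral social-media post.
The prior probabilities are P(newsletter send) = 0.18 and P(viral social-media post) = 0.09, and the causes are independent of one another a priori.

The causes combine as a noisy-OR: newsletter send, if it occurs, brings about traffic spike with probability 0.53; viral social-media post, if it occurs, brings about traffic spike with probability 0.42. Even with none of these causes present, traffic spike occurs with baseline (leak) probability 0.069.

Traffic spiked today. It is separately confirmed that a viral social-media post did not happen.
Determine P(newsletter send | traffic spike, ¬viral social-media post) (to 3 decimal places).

Under noisy-OR, P(traffic spike | causes) = 1 − (1−0.069)·∏(1−qᵢ) over the active causes.
P(traffic spike | ¬viral social-media post) = 0.069·0.82 + 0.56243·0.18 = 0.056580 + 0.101237 = 0.157817
Of this, 0.101237 comes from 0.56243·0.18 (the newsletter send=true cases).
P(newsletter send | traffic spike, ¬viral social-media post) = 0.101237 / 0.157817 ≈ 0.641

P(newsletter send | traffic spike, ¬viral social-media post) ≈ 0.641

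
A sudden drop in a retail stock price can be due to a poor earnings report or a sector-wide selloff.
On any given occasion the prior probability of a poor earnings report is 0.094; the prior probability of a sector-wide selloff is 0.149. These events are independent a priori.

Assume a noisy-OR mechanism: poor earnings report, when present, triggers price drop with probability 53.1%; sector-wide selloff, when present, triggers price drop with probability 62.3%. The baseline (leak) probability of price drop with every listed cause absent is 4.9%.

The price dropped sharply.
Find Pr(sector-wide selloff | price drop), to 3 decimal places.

Under noisy-OR, P(price drop | causes) = 1 − (1−0.049)·∏(1−qᵢ) over the active causes.
Enumerate the 4 (poor earnings report, sector-wide selloff) configurations and weight by the priors:
  P(price drop) = 0.049*0.906*0.851 + 0.641473*0.906*0.149 + 0.553981*0.094*0.851 + 0.831851*0.094*0.149
        = 0.037779 + 0.086595 + 0.044315 + 0.011651 = 0.180340
Configurations with sector-wide selloff contribute 0.098246, so
  P(sector-wide selloff | price drop) = 0.098246 / 0.180340 ≈ 0.545

Pr(sector-wide selloff | price drop) ≈ 0.545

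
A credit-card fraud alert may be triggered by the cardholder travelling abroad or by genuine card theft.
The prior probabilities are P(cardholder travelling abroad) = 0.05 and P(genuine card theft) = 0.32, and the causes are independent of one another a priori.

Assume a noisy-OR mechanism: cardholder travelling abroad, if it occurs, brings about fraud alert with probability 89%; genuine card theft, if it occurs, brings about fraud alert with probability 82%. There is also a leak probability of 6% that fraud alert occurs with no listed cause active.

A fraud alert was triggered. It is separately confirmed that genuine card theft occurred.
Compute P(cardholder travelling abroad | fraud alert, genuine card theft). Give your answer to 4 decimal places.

Under noisy-OR, P(fraud alert | causes) = 1 − (1−0.06)·∏(1−qᵢ) over the active causes.
P(fraud alert | genuine card theft) = 0.8308·0.95 + 0.981388·0.05 = 0.789260 + 0.049069 = 0.838329
The cardholder travelling abroad-present share is 0.981388·0.05 = 0.049069.
So P(cardholder travelling abroad | fraud alert, genuine card theft) = 0.049069/0.838329 ≈ 0.0585.

P(cardholder travelling abroad | fraud alert, genuine card theft) ≈ 0.0585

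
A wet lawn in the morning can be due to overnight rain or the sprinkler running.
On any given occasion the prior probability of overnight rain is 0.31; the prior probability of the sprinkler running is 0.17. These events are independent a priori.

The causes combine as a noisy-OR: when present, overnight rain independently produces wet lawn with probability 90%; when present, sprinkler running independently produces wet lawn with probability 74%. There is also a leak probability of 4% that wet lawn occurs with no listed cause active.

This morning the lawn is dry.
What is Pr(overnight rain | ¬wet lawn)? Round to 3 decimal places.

Under noisy-OR, P(wet lawn | causes) = 1 − (1−0.04)·∏(1−qᵢ) over the active causes.
P(¬wet lawn) = 0.96*0.69*0.83 + 0.2496*0.69*0.17 + 0.096*0.31*0.83 + 0.02496*0.31*0.17 = 0.549792 + 0.029278 + 0.024701 + 0.001315 = 0.605086
Restricting to configurations with overnight rain present: 0.024701 + 0.001315 = 0.026016.
Hence the posterior is 0.026016/0.605086 ≈ 0.043.

Pr(overnight rain | ¬wet lawn) ≈ 0.043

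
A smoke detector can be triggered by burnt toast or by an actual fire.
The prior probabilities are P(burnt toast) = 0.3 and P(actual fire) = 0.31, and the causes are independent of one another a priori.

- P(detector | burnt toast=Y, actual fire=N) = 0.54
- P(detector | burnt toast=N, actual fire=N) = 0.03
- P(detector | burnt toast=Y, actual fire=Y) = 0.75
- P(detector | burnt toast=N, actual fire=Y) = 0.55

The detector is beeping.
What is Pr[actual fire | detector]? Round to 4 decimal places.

Pr[actual fire | detector] ≈ 0.5996

For the numerator, keep only actual fire=true terms: 0.119350 + 0.069750 = 0.189100
The normalizing constant is 0.03*0.7*0.69 + 0.55*0.7*0.31 + 0.54*0.3*0.69 + 0.75*0.3*0.31 = 0.315370
Posterior = 0.189100 / 0.315370 ≈ 0.5996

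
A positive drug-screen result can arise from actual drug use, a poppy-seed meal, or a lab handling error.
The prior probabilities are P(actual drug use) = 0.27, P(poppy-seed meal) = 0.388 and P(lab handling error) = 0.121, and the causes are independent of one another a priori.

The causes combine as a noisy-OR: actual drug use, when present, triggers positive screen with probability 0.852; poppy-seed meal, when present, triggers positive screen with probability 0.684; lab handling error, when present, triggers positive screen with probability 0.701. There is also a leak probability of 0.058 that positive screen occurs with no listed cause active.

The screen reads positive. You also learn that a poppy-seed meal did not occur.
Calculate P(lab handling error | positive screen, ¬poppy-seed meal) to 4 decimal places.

P(lab handling error | positive screen, ¬poppy-seed meal) ≈ 0.2818

Under noisy-OR, P(positive screen | causes) = 1 − (1−0.058)·∏(1−qᵢ) over the active causes.
P(positive screen | ¬poppy-seed meal) = 0.058*0.73*0.879 + 0.718342*0.73*0.121 + 0.860584*0.27*0.879 + 0.958315*0.27*0.121 = 0.037217 + 0.063451 + 0.204242 + 0.031308 = 0.336218
Restricting to configurations with lab handling error present: 0.063451 + 0.031308 = 0.094759.
So P(lab handling error | positive screen, ¬poppy-seed meal) = 0.094759/0.336218 ≈ 0.2818.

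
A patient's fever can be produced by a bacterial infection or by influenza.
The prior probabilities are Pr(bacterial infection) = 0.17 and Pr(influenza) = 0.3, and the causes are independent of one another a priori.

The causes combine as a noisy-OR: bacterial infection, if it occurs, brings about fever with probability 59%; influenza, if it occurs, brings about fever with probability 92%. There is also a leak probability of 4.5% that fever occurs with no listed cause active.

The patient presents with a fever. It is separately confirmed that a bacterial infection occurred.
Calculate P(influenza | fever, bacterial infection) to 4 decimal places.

Under noisy-OR, P(fever | causes) = 1 − (1−0.045)·∏(1−qᵢ) over the active causes.
P(fever | bacterial infection) = 0.60845*0.7 + 0.968676*0.3 = 0.425915 + 0.290603 = 0.716518
Restricting to configurations with influenza present: 0.968676*0.3 = 0.290603.
Hence the posterior is 0.290603/0.716518 ≈ 0.4056.

P(influenza | fever, bacterial infection) ≈ 0.4056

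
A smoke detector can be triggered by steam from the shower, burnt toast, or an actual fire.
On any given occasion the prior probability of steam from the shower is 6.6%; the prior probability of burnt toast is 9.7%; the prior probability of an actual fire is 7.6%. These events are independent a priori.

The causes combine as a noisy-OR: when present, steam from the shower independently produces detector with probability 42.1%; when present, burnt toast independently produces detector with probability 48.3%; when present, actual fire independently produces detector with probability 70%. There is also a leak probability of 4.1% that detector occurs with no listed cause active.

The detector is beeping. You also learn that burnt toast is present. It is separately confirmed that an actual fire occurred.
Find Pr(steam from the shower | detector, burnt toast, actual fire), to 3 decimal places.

Under noisy-OR, P(detector | causes) = 1 − (1−0.041)·∏(1−qᵢ) over the active causes.
Enumerate both values of steam from the shower and weight by the priors:
  P(detector | burnt toast, actual fire) = 0.851259×0.934 + 0.913879×0.066
        = 0.795076 + 0.060316 = 0.855392
Configurations with steam from the shower contribute 0.060316, so
  P(steam from the shower | detector, burnt toast, actual fire) = 0.060316 / 0.855392 ≈ 0.071

Pr(steam from the shower | detector, burnt toast, actual fire) ≈ 0.071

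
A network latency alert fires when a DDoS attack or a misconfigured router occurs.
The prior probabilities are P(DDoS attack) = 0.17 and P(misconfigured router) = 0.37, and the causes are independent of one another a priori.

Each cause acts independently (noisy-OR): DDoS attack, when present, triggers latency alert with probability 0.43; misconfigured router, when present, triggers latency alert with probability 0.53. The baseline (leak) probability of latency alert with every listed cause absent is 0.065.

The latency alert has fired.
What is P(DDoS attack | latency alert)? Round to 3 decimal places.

Under noisy-OR, P(latency alert | causes) = 1 − (1−0.065)·∏(1−qᵢ) over the active causes.
Sum P(latency alert|·) weighted by the priors over the 4 (DDoS attack, misconfigured router) configurations:
  P(latency alert) = 0.065·0.83·0.63 + 0.56055·0.83·0.37 + 0.46705·0.17·0.63 + 0.749513·0.17·0.37
        = 0.033988 + 0.172145 + 0.050021 + 0.047144 = 0.303298
Keeping only the DDoS attack-present terms gives 0.097165, so
  P(DDoS attack | latency alert) = 0.097165 / 0.303298 ≈ 0.320

P(DDoS attack | latency alert) ≈ 0.320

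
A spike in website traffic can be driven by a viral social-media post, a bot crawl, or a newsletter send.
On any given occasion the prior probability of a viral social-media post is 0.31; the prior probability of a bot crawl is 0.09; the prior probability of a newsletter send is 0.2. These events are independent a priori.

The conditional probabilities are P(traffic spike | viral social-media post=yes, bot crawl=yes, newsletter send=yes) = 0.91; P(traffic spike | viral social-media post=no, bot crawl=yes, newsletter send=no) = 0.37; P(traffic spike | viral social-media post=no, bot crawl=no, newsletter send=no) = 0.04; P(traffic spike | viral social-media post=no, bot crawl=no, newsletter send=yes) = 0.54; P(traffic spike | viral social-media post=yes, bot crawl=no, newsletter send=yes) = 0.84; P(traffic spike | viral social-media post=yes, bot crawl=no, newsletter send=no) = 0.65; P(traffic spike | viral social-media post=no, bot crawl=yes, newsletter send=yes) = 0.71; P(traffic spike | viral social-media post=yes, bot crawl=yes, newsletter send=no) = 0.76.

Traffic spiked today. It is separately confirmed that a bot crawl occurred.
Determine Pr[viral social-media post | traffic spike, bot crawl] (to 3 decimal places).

P(traffic spike | bot crawl) = 0.37×0.69×0.8 + 0.71×0.69×0.2 + 0.76×0.31×0.8 + 0.91×0.31×0.2 = 0.204240 + 0.097980 + 0.188480 + 0.056420 = 0.547120
The viral social-media post-present share is 0.188480 + 0.056420 = 0.244900.
So P(viral social-media post | traffic spike, bot crawl) = 0.244900/0.547120 ≈ 0.448.

Pr[viral social-media post | traffic spike, bot crawl] ≈ 0.448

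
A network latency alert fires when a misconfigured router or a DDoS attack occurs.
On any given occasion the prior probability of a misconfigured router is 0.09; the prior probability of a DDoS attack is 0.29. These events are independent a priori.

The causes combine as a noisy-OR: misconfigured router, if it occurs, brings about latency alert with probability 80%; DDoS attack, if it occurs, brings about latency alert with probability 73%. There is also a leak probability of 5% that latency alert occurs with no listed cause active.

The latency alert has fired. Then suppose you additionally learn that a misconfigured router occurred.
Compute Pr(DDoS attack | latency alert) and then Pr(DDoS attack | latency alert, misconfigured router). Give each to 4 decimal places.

Pr(DDoS attack | latency alert) ≈ 0.7244; Pr(DDoS attack | latency alert, misconfigured router) ≈ 0.3236

Under noisy-OR, P(latency alert | causes) = 1 − (1−0.05)·∏(1−qᵢ) over the active causes.
For the numerator, keep only DDoS attack=true terms: 0.196210 + 0.024761 = 0.220971
The normalizing constant is 0.05*0.91*0.71 + 0.7435*0.91*0.29 + 0.81*0.09*0.71 + 0.9487*0.09*0.29 = 0.305035
P(DDoS attack | latency alert) = 0.220971/0.305035 ≈ 0.7244

With the extra evidence:
Numerator (weight on configurations with DDoS attack): 0.9487*0.29 = 0.275123
Denominator P(latency alert | misconfigured router): 0.81*0.71 + 0.9487*0.29 = 0.850223
P(DDoS attack | latency alert, misconfigured router) = 0.275123/0.850223 ≈ 0.3236
— misconfigured router explains away the evidence for DDoS attack.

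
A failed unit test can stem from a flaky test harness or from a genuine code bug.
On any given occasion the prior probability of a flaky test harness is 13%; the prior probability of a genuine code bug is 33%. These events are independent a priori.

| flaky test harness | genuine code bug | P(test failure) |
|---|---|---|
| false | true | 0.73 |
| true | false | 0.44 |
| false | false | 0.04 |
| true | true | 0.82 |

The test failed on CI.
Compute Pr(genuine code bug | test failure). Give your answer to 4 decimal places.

For the numerator, keep only genuine code bug=true terms: 0.209583 + 0.035178 = 0.244761
Normalizer over all consistent configurations: 0.04·0.87·0.67 + 0.73·0.87·0.33 + 0.44·0.13·0.67 + 0.82·0.13·0.33 = 0.306401
Posterior = 0.244761 / 0.306401 ≈ 0.7988

Pr(genuine code bug | test failure) ≈ 0.7988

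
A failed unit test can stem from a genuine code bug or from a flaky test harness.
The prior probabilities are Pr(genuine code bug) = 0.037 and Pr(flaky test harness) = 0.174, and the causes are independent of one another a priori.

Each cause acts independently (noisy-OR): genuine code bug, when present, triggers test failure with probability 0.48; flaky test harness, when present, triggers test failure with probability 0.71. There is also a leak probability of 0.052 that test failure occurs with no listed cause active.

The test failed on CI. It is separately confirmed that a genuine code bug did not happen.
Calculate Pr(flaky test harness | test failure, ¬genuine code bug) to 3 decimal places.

Under noisy-OR, P(test failure | causes) = 1 − (1−0.052)·∏(1−qᵢ) over the active causes.
Sum P(test failure|·) weighted by the priors over both values of flaky test harness:
  P(test failure | ¬genuine code bug) = 0.052·0.826 + 0.72508·0.174
        = 0.042952 + 0.126164 = 0.169116
Configurations with flaky test harness contribute 0.126164, so
  P(flaky test harness | test failure, ¬genuine code bug) = 0.126164 / 0.169116 ≈ 0.746

Pr(flaky test harness | test failure, ¬genuine code bug) ≈ 0.746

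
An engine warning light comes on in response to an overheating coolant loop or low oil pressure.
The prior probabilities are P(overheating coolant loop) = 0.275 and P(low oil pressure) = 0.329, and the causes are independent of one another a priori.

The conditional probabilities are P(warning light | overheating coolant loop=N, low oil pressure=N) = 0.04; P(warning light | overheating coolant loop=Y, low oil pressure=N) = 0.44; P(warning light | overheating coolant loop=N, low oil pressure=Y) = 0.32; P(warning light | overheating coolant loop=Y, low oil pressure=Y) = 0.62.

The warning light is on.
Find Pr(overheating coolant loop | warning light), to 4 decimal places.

P(warning light) = 0.04×0.725×0.671 + 0.32×0.725×0.329 + 0.44×0.275×0.671 + 0.62×0.275×0.329 = 0.019459 + 0.076328 + 0.081191 + 0.056095 = 0.233073
The overheating coolant loop-present share is 0.081191 + 0.056095 = 0.137286.
So P(overheating coolant loop | warning light) = 0.137286/0.233073 ≈ 0.5890.

Pr(overheating coolant loop | warning light) ≈ 0.5890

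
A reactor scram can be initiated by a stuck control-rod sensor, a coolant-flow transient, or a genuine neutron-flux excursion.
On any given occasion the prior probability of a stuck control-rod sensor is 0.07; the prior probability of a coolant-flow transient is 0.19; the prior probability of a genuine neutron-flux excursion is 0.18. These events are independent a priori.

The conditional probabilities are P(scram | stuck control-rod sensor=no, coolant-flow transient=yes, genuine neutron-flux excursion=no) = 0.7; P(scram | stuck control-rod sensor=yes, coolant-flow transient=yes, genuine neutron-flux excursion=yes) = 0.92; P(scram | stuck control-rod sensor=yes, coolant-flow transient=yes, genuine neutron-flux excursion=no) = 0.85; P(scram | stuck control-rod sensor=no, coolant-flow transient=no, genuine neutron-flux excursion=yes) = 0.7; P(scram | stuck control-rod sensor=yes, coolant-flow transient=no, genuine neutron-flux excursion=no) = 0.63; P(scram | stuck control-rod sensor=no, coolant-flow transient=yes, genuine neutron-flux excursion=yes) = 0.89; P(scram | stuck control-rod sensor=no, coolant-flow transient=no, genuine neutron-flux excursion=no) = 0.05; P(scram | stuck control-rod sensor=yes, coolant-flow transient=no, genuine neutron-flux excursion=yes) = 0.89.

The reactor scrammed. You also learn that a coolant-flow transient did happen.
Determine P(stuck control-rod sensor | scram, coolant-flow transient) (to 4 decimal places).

P(stuck control-rod sensor | scram, coolant-flow transient) ≈ 0.0812

P(scram | coolant-flow transient) = 0.7*0.93*0.82 + 0.89*0.93*0.18 + 0.85*0.07*0.82 + 0.92*0.07*0.18 = 0.533820 + 0.148986 + 0.048790 + 0.011592 = 0.743188
Of this, 0.060382 comes from 0.048790 + 0.011592 (the stuck control-rod sensor=true cases).
Hence the posterior is 0.060382/0.743188 ≈ 0.0812.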